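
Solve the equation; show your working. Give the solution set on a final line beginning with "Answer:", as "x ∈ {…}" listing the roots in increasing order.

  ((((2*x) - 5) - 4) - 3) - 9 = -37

Step 1. [((((2*x) - 5) - 4) - 3) - 9 = -37] 9 comes off first (add 9), so sub: (((2*x) - 5) - 4) - 3 = -28.
Step 2. [(((2*x) - 5) - 4) - 3 = -28] the outer -3 inverts by adding 3. So sub: ((2*x) - 5) - 4 = -25.
Step 3. [((2*x) - 5) - 4 = -25] 4 comes off first (add 4). So sub: (2*x) - 5 = -21.
Step 4. [(2*x) - 5 = -21] the outer -5 inverts by adding 5, so sub: 2*x = -16.
Step 5. [2*x = -16] LHS = 2·(…); ÷2 both sides. So div: x = -8.

Answer: x ∈ {-8}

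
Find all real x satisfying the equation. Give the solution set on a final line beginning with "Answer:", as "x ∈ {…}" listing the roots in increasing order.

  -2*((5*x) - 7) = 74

Step 1. [-2*((5*x) - 7) = 74] divide by the outer -2, so div: (5*x) - 7 = -37.
Step 2. [(5*x) - 7 = -37] 7 comes off first (add 7). So sub: 5*x = -30.
Step 3. [5*x = -30] 5 out front; divide by 5 ⇒ div: x = -6.

Answer: x ∈ {-6}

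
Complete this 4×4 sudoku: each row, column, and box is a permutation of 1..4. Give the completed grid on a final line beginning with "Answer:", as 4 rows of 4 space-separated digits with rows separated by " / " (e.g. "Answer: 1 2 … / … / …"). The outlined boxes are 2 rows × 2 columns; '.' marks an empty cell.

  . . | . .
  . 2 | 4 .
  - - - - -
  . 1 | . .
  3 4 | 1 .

Step 1. [r2c4∈{1,3}] 3 has one home in row 2: r2c4. So r2c4=3.
Step 2. [r4c4∈{2}] only 2 remains possible at r4c4 ⇒ r4c4=2.
Step 3. [r1c4∈{1}] nothing but 1 survives at r1c4. So r1c4=1.
Step 4. [r1c3∈{2}] r1c3's peers cover all but 2. So r1c3=2.
Step 5. [r1c2∈{3}] only 3 remains possible at r1c2, so r1c2=3.
Step 6. [r1c1∈{4}] nothing but 4 survives at r1c1, so r1c1=4.
Step 7. [r3c4∈{4}] only 4 remains possible at r3c4. So r3c4=4.
Step 8. [r3c3∈{3}] r3c3 is down to just 3. So r3c3=3.
Step 9. [r3c1∈{2}] r3c1 has the single candidate 2, so r3c1=2.
Step 10. [r2c1∈{1}] nothing but 1 survives at r2c1, so r2c1=1.

Answer: 4 3 2 1 / 1 2 4 3 / 2 1 3 4 / 3 4 1 2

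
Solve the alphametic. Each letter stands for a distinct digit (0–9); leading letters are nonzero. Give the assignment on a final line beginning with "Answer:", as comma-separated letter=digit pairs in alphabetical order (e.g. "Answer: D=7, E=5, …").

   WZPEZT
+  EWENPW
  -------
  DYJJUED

Step 1. [col 1: T + W ≡ D (mod 10)] column 1 (T + W ≡ D (mod 10), carry-in 0) doesn't pin T yet; pick T=4 and continue ⇒ T=4.
Step 2. [col 1: T + W ≡ D (mod 10)] column 1 (T + W ≡ D (mod 10), carry-in 0) doesn't pin W yet; pick W=7 and continue, so W=7.
Step 3. [col 1: T + W ≡ D (mod 10)] column 1 reads T+W+carry(0)=D with T=4, W=7; with digits 4,7 already taken and all letters distinct, the only value for D is 1 ⇒ D=1.
Step 4. [col 2: Z + P ≡ E (mod 10)] several values work for Z in column 2 (Z + P ≡ E (mod 10), carry-in 1); try Z=8. So Z=8.
Step 5. [col 2: Z + P ≡ E (mod 10)] P=3 is one option consistent with column 2 (Z + P ≡ E (mod 10), carry-in 1) — take it. So P=3.
Step 6. [col 2: Z + P ≡ E (mod 10)] column 2: given Z=8, P=3, carry-in 1, and digits 1,3,4,7,8 already taken and all letters distinct, Z+P≡E (mod 10) forces E=2. So E=2.
Step 7. [col 3: E + N ≡ U (mod 10)] column 3: given E=2, carry-in 1, and digits 1,2,3,4,7,8 already taken and all letters distinct, E+N≡U (mod 10) forces N=6 ⇒ N=6.
Step 8. [col 3: E + N ≡ U (mod 10)] from column 3 (E=2, N=6, carry-in 1, digits 1,2,3,4,6,7,8 already taken and all letters distinct): U must equal 9 ⇒ U=9.
Step 9. [col 4: P + E ≡ J (mod 10)] column 4: given P=3, E=2, carry-in 0, and digits 1,2,3,4,6,7,8,9 already taken and all letters distinct, P+E≡J (mod 10) forces J=5. So J=5.
Step 10. [col 6: W + E ≡ Y (mod 10)] column 6: given W=7, E=2, carry-in 1, and digits 1,2,3,4,5,6,7,8,9 already taken and all letters distinct, W+E≡Y (mod 10) forces Y=0 ⇒ Y=0.

Answer: D=1, E=2, J=5, N=6, P=3, T=4, U=9, W=7, Y=0, Z=8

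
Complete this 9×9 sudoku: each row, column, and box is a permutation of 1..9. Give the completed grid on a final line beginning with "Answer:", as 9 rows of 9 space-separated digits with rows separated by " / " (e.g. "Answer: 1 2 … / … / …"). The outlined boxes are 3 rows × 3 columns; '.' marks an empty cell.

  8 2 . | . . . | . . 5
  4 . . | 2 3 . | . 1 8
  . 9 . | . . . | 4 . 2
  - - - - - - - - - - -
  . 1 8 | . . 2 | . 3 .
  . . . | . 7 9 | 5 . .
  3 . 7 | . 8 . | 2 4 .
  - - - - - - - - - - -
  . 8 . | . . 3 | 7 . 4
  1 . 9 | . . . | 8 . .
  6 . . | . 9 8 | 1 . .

Step 1. [r1c4∈{1,4,6,7,9}] r1c4 is the only open cell in col 4 admitting 9 ⇒ r1c4=9.
Step 2. [r3c3∈{1,3,5,6}] 3 has one home in row 3: r3c3, so r3c3=3.
Step 3. [r3c1∈{5,7}] col 1 places 7 nowhere but r3c1, so r3c1=7.
Step 4. [r3c8∈{6}] r3c8's peers cover all but 6, so r3c8=6.
Step 5. [r8c9∈{3,6}] 6 has one home in box 9: r8c9, so r8c9=6.
Step 6. [r2c6∈{5,6,7}] r2c6 is the only open cell in row 2 admitting 7 ⇒ r2c6=7.
Step 7. [r8c2∈{3,4,5,7}] 3 has one home in row 8: r8c2 ⇒ r8c2=3.
Step 8. [r9c2∈{4,5,7}] 7 has one home in col 2: r9c2 ⇒ r9c2=7.
Step 9. [r9c3∈{2,4,5}] r9c3 is the only open cell in box 7 admitting 4, so r9c3=4.
Step 10. [r9c4∈{5}] nothing but 5 survives at r9c4 ⇒ r9c4=5.
Step 11. [r5c4∈{1,3,4,6}] 3 has one home in row 5: r5c4. So r5c4=3.
Step 12. [r4c7∈{6,9}] in col 7, 6 fits only at r4c7 ⇒ r4c7=6.
Step 13. [r1c3∈{1,6}] across col 3, 1 lands solely at r1c3, so r1c3=1.
Step 14. [r8c6∈{4}] r8c6's peers cover all but 4, so r8c6=4.
Step 15. [r1c6∈{6}] only 6 remains possible at r1c6 ⇒ r1c6=6.
Step 16. [r6c4∈{1,6}] r6c4 is the only open cell in box 5 admitting 6, so r6c4=6.
Step 17. [r6c2∈{5}] nothing but 5 survives at r6c2. So r6c2=5.
Step 18. [r7c1∈{2,5}] col 1 places 5 nowhere but r7c1 ⇒ r7c1=5.
Step 19. [r7c3∈{2}] r7c3 has the single candidate 2. So r7c3=2.
Step 20. [r7c4∈{1}] nothing but 1 survives at r7c4, so r7c4=1.
Step 21. [r3c5∈{1,5}] col 5 places 1 nowhere but r3c5, so r3c5=1.
Step 22. [r6c9∈{1,9}] across row 6, 9 lands solely at r6c9. So r6c9=9.
Step 23. [r2c2∈{6}] r2c2 has the single candidate 6, so r2c2=6.
Step 24. [r1c5∈{4}] nothing but 4 survives at r1c5, so r1c5=4.
Step 25. [r8c5∈{2}] r8c5 has the single candidate 2, so r8c5=2.
Step 26. [r3c4∈{8}] r3c4 has the single candidate 8. So r3c4=8.
Step 27. [r3c6∈{5}] r3c6's peers cover all but 5 ⇒ r3c6=5.
Step 28. [r8c8∈{5}] only 5 remains possible at r8c8, so r8c8=5.
Step 29. [r7c5∈{6}] r7c5 is down to just 6, so r7c5=6.
Step 30. [r6c6∈{1}] nothing but 1 survives at r6c6 ⇒ r6c6=1.
Step 31. [r5c2∈{4}] r5c2 has the single candidate 4 ⇒ r5c2=4.
Step 32. [r5c1∈{2}] r5c1 has the single candidate 2. So r5c1=2.
Step 33. [r2c3∈{5}] r2c3 has the single candidate 5 ⇒ r2c3=5.
Step 34. [r4c5∈{5}] r4c5 is down to just 5, so r4c5=5.
Step 35. [r5c9∈{1}] nothing but 1 survives at r5c9, so r5c9=1.
Step 36. [r1c8∈{7}] r1c8's peers cover all but 7. So r1c8=7.
Step 37. [r4c9∈{7}] r4c9 has the single candidate 7 ⇒ r4c9=7.
Step 38. [r5c8∈{8}] nothing but 8 survives at r5c8, so r5c8=8.
Step 39. [r2c7∈{9}] r2c7 has the single candidate 9 ⇒ r2c7=9.
Step 40. [r5c3∈{6}] nothing but 6 survives at r5c3, so r5c3=6.
Step 41. [r9c8∈{2}] only 2 remains possible at r9c8 ⇒ r9c8=2.
Step 42. [r4c1∈{9}] r4c1's peers cover all but 9 ⇒ r4c1=9.
Step 43. [r1c7∈{3}] nothing but 3 survives at r1c7 ⇒ r1c7=3.
Step 44. [r4c4∈{4}] r4c4 is down to just 4, so r4c4=4.
Step 45. [r9c9∈{3}] only 3 remains possible at r9c9. So r9c9=3.
Step 46. [r8c4∈{7}] only 7 remains possible at r8c4. So r8c4=7.
Step 47. [r7c8∈{9}] r7c8 is down to just 9, so r7c8=9.

Answer: 8 2 1 9 4 6 3 7 5 / 4 6 5 2 3 7 9 1 8 / 7 9 3 8 1 5 4 6 2 / 9 1 8 4 5 2 6 3 7 / 2 4 6 3 7 9 5 8 1 / 3 5 7 6 8 1 2 4 9 / 5 8 2 1 6 3 7 9 4 / 1 3 9 7 2 4 8 5 6 / 6 7 4 5 9 8 1 2 3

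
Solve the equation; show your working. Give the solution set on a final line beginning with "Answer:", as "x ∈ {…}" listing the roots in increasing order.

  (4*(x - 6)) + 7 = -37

Step 1. [(4*(x - 6)) + 7 = -37] subtract 7: x sits inside (… + 7). So sub: 4*(x - 6) = -44.
Step 2. [4*(x - 6) = -44] 4·(inner) — divide through by 4, so div: x - 6 = -11.
Step 3. [x - 6 = -11] add 6: x sits inside (… - 6) ⇒ sub: x = -5.

Answer: x ∈ {-5}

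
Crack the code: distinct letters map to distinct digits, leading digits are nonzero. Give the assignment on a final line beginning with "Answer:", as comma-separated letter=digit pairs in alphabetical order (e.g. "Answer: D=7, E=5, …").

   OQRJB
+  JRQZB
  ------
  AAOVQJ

Step 1. [A] the sum has 6 digits but both addends have 5; that extra leading digit A is the final carry, namely 1, so A=1.
Step 2. [col 1: B + B ≡ J (mod 10)] no forcing yet in column 1 (carry-in 0); B=2 is free and consistent — try it, so B=2.
Step 3. [col 1: B + B ≡ J (mod 10)] in column 1 we have B+B≡J with carry-in 0; given B=2 and digits 1,2 already taken and all letters distinct, that pins J to 4 ⇒ J=4.
Step 4. [col 2: J + Z ≡ Q (mod 10)] several values work for Q in column 2 (J + Z ≡ Q (mod 10), carry-in 0); try Q=7. So Q=7.
Step 5. [col 2: J + Z ≡ Q (mod 10)] in column 2 we have J+Z≡Q with carry-in 0; given J=4, Q=7 and digits 1,2,4,7 already taken and all letters distinct, that pins Z to 3, so Z=3.
Step 6. [col 3: R + Q ≡ V (mod 10)] several values work for R in column 3 (R + Q ≡ V (mod 10), carry-in 0); try R=8, so R=8.
Step 7. [col 3: R + Q ≡ V (mod 10)] column 3: given R=8, Q=7, carry-in 0, and digits 1,2,3,4,7,8 already taken and all letters distinct, R+Q≡V (mod 10) forces V=5. So V=5.
Step 8. [col 4: Q + R ≡ O (mod 10)] from column 4 (Q=7, R=8, carry-in 1, digits 1,2,3,4,5,7,8 already taken and all letters distinct): O must equal 6 ⇒ O=6.

Answer: A=1, B=2, J=4, O=6, Q=7, R=8, V=5, Z=3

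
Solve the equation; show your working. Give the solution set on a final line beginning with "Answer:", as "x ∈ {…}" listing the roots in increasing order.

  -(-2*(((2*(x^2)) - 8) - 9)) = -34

Step 1. [-(-2*(((2*(x^2)) - 8) - 9)) = -34] LHS negated; negate both sides ⇒ neg: -2*(((2*(x^2)) - 8) - 9) = 34.
Step 2. [-2*(((2*(x^2)) - 8) - 9) = 34] divide by the outer -2, so div: ((2*(x^2)) - 8) - 9 = -17.
Step 3. [((2*(x^2)) - 8) - 9 = -17] the outer -9 inverts by adding 9 ⇒ sub: (2*(x^2)) - 8 = -8.
Step 4. [(2*(x^2)) - 8 = -8] 8 comes off first (add 8), so sub: 2*(x^2) = 0.
Step 5. [2*(x^2) = 0] LHS = 2·(…); ÷2 both sides ⇒ div: x^2 = 0.
Step 6. [x^2 = 0] LHS squared, RHS 0 ≥ 0: apply √ (±). So sqrt: x = 0.

Answer: x ∈ {0}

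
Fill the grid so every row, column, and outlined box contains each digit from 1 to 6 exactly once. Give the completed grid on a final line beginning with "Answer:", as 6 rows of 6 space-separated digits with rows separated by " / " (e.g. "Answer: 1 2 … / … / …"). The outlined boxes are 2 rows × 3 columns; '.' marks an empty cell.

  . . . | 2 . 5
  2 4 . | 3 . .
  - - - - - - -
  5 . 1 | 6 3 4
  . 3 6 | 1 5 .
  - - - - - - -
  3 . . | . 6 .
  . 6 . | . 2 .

Step 1. [r5c2∈{1,2,5}] 5 has one home in col 2: r5c2, so r5c2=5.
Step 2. [r6c3∈{4}] r6c3's peers cover all but 4, so r6c3=4.
Step 3. [r6c1∈{1}] r6c1's peers cover all but 1 ⇒ r6c1=1.
Step 4. [r2c5∈{1}] only 1 remains possible at r2c5, so r2c5=1.
Step 5. [r5c3∈{2}] r5c3 has the single candidate 2 ⇒ r5c3=2.
Step 6. [r5c4∈{4}] r5c4 is down to just 4. So r5c4=4.
Step 7. [r2c3∈{5}] r2c3's peers cover all but 5 ⇒ r2c3=5.
Step 8. [r1c3∈{3}] only 3 remains possible at r1c3. So r1c3=3.
Step 9. [r1c5∈{4}] r1c5's peers cover all but 4. So r1c5=4.
Step 10. [r2c6∈{6}] r2c6 is down to just 6. So r2c6=6.
Step 11. [r1c2∈{1}] r1c2 has the single candidate 1, so r1c2=1.
Step 12. [r4c6∈{2}] r4c6 has the single candidate 2 ⇒ r4c6=2.
Step 13. [r4c1∈{4}] r4c1 is down to just 4 ⇒ r4c1=4.
Step 14. [r3c2∈{2}] r3c2's peers cover all but 2. So r3c2=2.
Step 15. [r6c6∈{3}] only 3 remains possible at r6c6 ⇒ r6c6=3.
Step 16. [r5c6∈{1}] r5c6's peers cover all but 1, so r5c6=1.
Step 17. [r6c4∈{5}] r6c4 has the single candidate 5, so r6c4=5.
Step 18. [r1c1∈{6}] only 6 remains possible at r1c1. So r1c1=6.

Answer: 6 1 3 2 4 5 / 2 4 5 3 1 6 / 5 2 1 6 3 4 / 4 3 6 1 5 2 / 3 5 2 4 6 1 / 1 6 4 5 2 3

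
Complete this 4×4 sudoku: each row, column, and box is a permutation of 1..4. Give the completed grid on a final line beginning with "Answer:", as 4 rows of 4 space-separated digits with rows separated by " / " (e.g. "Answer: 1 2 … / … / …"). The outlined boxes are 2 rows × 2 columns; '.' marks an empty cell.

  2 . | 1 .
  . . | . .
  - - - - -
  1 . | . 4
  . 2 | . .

Step 1. [r1c4∈{3}] nothing but 3 survives at r1c4, so r1c4=3.
Step 2. [r3c2∈{3}] r3c2 is down to just 3. So r3c2=3.
Step 3. [r2c3∈{2,4}] col 3 places 4 nowhere but r2c3. So r2c3=4.
Step 4. [r4c4∈{1}] r4c4's peers cover all but 1 ⇒ r4c4=1.
Step 5. [r4c1∈{4}] r4c1's peers cover all but 4, so r4c1=4.
Step 6. [r3c3∈{2}] r3c3's peers cover all but 2 ⇒ r3c3=2.
Step 7. [r4c3∈{3}] r4c3 is down to just 3. So r4c3=3.
Step 8. [r2c2∈{1}] r2c2 has the single candidate 1, so r2c2=1.
Step 9. [r1c2∈{4}] only 4 remains possible at r1c2 ⇒ r1c2=4.
Step 10. [r2c4∈{2}] r2c4's peers cover all but 2. So r2c4=2.
Step 11. [r2c1∈{3}] r2c1 is down to just 3. So r2c1=3.

Answer: 2 4 1 3 / 3 1 4 2 / 1 3 2 4 / 4 2 3 1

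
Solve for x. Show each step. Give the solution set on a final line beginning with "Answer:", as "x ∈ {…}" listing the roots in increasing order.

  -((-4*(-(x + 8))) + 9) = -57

Step 1. [-((-4*(-(x + 8))) + 9) = -57] LHS negated; negate both sides, so neg: (-4*(-(x + 8))) + 9 = 57.
Step 2. [(-4*(-(x + 8))) + 9 = 57] peel the +9: subtract 9 from each side, so sub: -4*(-(x + 8)) = 48.
Step 3. [-4*(-(x + 8)) = 48] divide by the outer -4. So div: -(x + 8) = -12.
Step 4. [-(x + 8) = -12] LHS negated; negate both sides ⇒ neg: x + 8 = 12.
Step 5. [x + 8 = 12] 8 comes off first (subtract 8), so sub: x = 4.

Answer: x ∈ {4}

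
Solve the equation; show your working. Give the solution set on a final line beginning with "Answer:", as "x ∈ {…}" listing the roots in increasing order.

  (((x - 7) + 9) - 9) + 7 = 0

Step 1. [(((x - 7) + 9) - 9) + 7 = 0] the outer +7 inverts by subtracting 7 ⇒ sub: ((x - 7) + 9) - 9 = -7.
Step 2. [((x - 7) + 9) - 9 = -7] -9 is outermost — add 9 both sides ⇒ sub: (x - 7) + 9 = 2.
Step 3. [(x - 7) + 9 = 2] peel the +9: subtract 9 from each side. So sub: x - 7 = -7.
Step 4. [x - 7 = -7] add 7: x sits inside (… - 7), so sub: x = 0.

Answer: x ∈ {0}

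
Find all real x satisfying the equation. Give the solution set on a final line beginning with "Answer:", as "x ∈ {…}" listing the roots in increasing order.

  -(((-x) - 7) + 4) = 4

Step 1. [-(((-x) - 7) + 4) = 4] LHS negated; negate both sides ⇒ neg: ((-x) - 7) + 4 = -4.
Step 2. [((-x) - 7) + 4 = -4] the outer +4 inverts by subtracting 4, so sub: (-x) - 7 = -8.
Step 3. [(-x) - 7 = -8] 7 comes off first (add 7). So sub: -x = -1.
Step 4. [-x = -1] flip signs both sides ⇒ neg: x = 1.

Answer: x ∈ {1}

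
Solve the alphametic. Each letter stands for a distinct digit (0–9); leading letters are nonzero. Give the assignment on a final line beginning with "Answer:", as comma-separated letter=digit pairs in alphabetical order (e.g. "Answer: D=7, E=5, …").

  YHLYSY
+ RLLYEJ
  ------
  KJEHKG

Step 1. [col 1: Y + J ≡ G (mod 10)] several values work for Y in column 1 (Y + J ≡ G (mod 10), carry-in 0); try Y=6. So Y=6.
Step 2. [col 1: Y + J ≡ G (mod 10)] no forcing yet in column 1 (carry-in 0); G=4 is free and consistent — try it ⇒ G=4.
Step 3. [col 1: Y + J ≡ G (mod 10)] column 1: given Y=6, G=4, carry-in 0, and digits 4,6 already taken and all letters distinct, Y+J≡G (mod 10) forces J=8, so J=8.
Step 4. [col 2: S + E ≡ K (mod 10)] no forcing yet in column 2 (carry-in 1); S=7 is free and consistent — try it. So S=7.
Step 5. [col 2: S + E ≡ K (mod 10)] no forcing yet in column 2 (carry-in 1); K=9 is free and consistent — try it, so K=9.
Step 6. [col 2: S + E ≡ K (mod 10)] column 2: given S=7, K=9, carry-in 1, and digits 4,6,7,8,9 already taken and all letters distinct, S+E≡K (mod 10) forces E=1 ⇒ E=1.
Step 7. [col 3: Y + Y ≡ H (mod 10)] column 3: given Y=6, carry-in 0, and digits 1,4,6,7,8,9 already taken and all letters distinct, Y+Y≡H (mod 10) forces H=2. So H=2.
Step 8. [col 4: L + L ≡ E (mod 10)] column 4 (L + L ≡ E (mod 10), carry-in 1) doesn't pin L yet; pick L=5 and continue ⇒ L=5.
Step 9. [col 6: Y + R ≡ K (mod 10)] from column 6 (Y=6, K=9, carry-in 0, digits 1,2,4,5,6,7,8,9 already taken and all letters distinct): R must equal 3 ⇒ R=3.

Answer: E=1, G=4, H=2, J=8, K=9, L=5, R=3, S=7, Y=6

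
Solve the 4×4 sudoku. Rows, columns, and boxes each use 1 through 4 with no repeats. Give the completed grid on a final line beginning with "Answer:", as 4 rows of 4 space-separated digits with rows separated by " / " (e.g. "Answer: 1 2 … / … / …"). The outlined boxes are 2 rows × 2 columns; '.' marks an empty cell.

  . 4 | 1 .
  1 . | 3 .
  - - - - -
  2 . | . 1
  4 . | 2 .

Step 1. [r1c4∈{2}] r1c4 has the single candidate 2. So r1c4=2.
Step 2. [r3c2∈{3}] only 3 remains possible at r3c2. So r3c2=3.
Step 3. [r3c3∈{4}] only 4 remains possible at r3c3, so r3c3=4.
Step 4. [r2c4∈{4}] r2c4's peers cover all but 4. So r2c4=4.
Step 5. [r4c2∈{1}] only 1 remains possible at r4c2, so r4c2=1.
Step 6. [r2c2∈{2}] only 2 remains possible at r2c2, so r2c2=2.
Step 7. [r4c4∈{3}] r4c4 is down to just 3, so r4c4=3.
Step 8. [r1c1∈{3}] r1c1 is down to just 3. So r1c1=3.

Answer: 3 4 1 2 / 1 2 3 4 / 2 3 4 1 / 4 1 2 3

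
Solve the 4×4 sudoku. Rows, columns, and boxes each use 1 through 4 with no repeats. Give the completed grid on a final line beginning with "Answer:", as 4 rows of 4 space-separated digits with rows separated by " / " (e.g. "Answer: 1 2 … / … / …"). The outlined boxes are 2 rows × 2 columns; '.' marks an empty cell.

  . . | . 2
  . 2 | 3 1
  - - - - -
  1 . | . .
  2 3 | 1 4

Step 1. [r2c1∈{4}] r2c1's peers cover all but 4. So r2c1=4.
Step 2. [r3c4∈{3}] only 3 remains possible at r3c4. So r3c4=3.
Step 3. [r3c2∈{4}] nothing but 4 survives at r3c2, so r3c2=4.
Step 4. [r1c1∈{3}] r1c1 is down to just 3, so r1c1=3.
Step 5. [r1c2∈{1}] r1c2 is down to just 1 ⇒ r1c2=1.
Step 6. [r3c3∈{2}] nothing but 2 survives at r3c3. So r3c3=2.
Step 7. [r1c3∈{4}] r1c3 has the single candidate 4. So r1c3=4.

Answer: 3 1 4 2 / 4 2 3 1 / 1 4 2 3 / 2 3 1 4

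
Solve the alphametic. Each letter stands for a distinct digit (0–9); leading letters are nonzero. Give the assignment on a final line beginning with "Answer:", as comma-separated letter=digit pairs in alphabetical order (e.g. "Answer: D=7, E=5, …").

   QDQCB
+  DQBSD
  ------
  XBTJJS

Step 1. [col 1: B + D ≡ S (mod 10)] column 1 (B + D ≡ S (mod 10), carry-in 0) doesn't pin S yet; pick S=2 and continue, so S=2.
Step 2. [col 1: B + D ≡ S (mod 10)] no forcing yet in column 1 (carry-in 0); B=4 is free and consistent — try it ⇒ B=4.
Step 3. [col 1: B + D ≡ S (mod 10)] column 1: given B=4, S=2, carry-in 0, and digits 2,4 already taken and all letters distinct, B+D≡S (mod 10) forces D=8 ⇒ D=8.
Step 4. [X] the sum has 6 digits but both addends have 5; that extra leading digit X is the final carry, namely 1, so X=1.
Step 5. [col 2: C + S ≡ J (mod 10)] several values work for C in column 2 (C + S ≡ J (mod 10), carry-in 1); try C=6. So C=6.
Step 6. [col 2: C + S ≡ J (mod 10)] column 2 reads C+S+carry(1)=J with C=6, S=2; with digits 1,2,4,6,8 already taken and all letters distinct, the only value for J is 9. So J=9.
Step 7. [col 3: Q + B ≡ J (mod 10)] column 3 reads Q+B+carry(0)=J with B=4, J=9; with digits 1,2,4,6,8,9 already taken and all letters distinct, the only value for Q is 5 ⇒ Q=5.
Step 8. [col 4: D + Q ≡ T (mod 10)] column 4 reads D+Q+carry(0)=T with D=8, Q=5; with digits 1,2,4,5,6,8,9 already taken and all letters distinct, the only value for T is 3 ⇒ T=3.

Answer: B=4, C=6, D=8, J=9, Q=5, S=2, T=3, X=1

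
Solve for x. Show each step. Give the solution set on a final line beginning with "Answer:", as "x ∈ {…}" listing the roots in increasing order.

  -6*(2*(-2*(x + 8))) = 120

Step 1. [-6*(2*(-2*(x + 8))) = 120] -6 out front; divide by -6 ⇒ div: 2*(-2*(x + 8)) = -20.
Step 2. [2*(-2*(x + 8)) = -20] divide by the outer 2. So div: -2*(x + 8) = -10.
Step 3. [-2*(x + 8) = -10] leading coefficient -2: divide by -2 ⇒ div: x + 8 = 5.
Step 4. [x + 8 = 5] 8 comes off first (subtract 8) ⇒ sub: x = -3.

Answer: x ∈ {-3}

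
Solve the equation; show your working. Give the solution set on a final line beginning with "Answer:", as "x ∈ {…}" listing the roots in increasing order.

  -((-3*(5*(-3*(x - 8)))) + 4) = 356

Step 1. [-((-3*(5*(-3*(x - 8)))) + 4) = 356] flip signs both sides. So neg: (-3*(5*(-3*(x - 8)))) + 4 = -356.
Step 2. [(-3*(5*(-3*(x - 8)))) + 4 = -356] +4 is outermost — subtract 4 both sides, so sub: -3*(5*(-3*(x - 8))) = -360.
Step 3. [-3*(5*(-3*(x - 8))) = -360] leading coefficient -3: divide by -3 ⇒ div: 5*(-3*(x - 8)) = 120.
Step 4. [5*(-3*(x - 8)) = 120] LHS = 5·(…); ÷5 both sides. So div: -3*(x - 8) = 24.
Step 5. [-3*(x - 8) = 24] LHS = -3·(…); ÷-3 both sides, so div: x - 8 = -8.
Step 6. [x - 8 = -8] peel the -8: add 8 from each side. So sub: x = 0.

Answer: x ∈ {0}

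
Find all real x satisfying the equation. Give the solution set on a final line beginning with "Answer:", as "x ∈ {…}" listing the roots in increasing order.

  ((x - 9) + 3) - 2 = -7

Step 1. [((x - 9) + 3) - 2 = -7] peel the -2: add 2 from each side, so sub: (x - 9) + 3 = -5.
Step 2. [(x - 9) + 3 = -5] subtract 3: x sits inside (… + 3) ⇒ sub: x - 9 = -8.
Step 3. [x - 9 = -8] the outer -9 inverts by adding 9, so sub: x = 1.

Answer: x ∈ {1}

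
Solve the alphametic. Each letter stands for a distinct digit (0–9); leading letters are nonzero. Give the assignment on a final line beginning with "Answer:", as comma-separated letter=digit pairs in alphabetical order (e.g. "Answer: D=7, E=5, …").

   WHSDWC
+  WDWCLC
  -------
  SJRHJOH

Step 1. [col 1: C + C ≡ H (mod 10)] several values work for H in column 1 (C + C ≡ H (mod 10), carry-in 0); try H=8. So H=8.
Step 2. [col 1: C + C ≡ H (mod 10)] several values work for C in column 1 (C + C ≡ H (mod 10), carry-in 0); try C=9 ⇒ C=9.
Step 3. [col 2: W + L ≡ O (mod 10)] no forcing yet in column 2 (carry-in 1); O=7 is free and consistent — try it, so O=7.
Step 4. [col 2: W + L ≡ O (mod 10)] several values work for L in column 2 (W + L ≡ O (mod 10), carry-in 1); try L=0. So L=0.
Step 5. [col 2: W + L ≡ O (mod 10)] in column 2 we have W+L≡O with carry-in 1; given L=0, O=7 and digits 0,7,8,9 already taken and all letters distinct, that pins W to 6, so W=6.
Step 6. [S] adding two 6-digit numbers gives at most 6+1 digits, and here it does — S is that final carry and must be 1. So S=1.
Step 7. [col 3: D + C ≡ J (mod 10)] column 3 (D + C ≡ J (mod 10), carry-in 0) doesn't pin J yet; pick J=3 and continue, so J=3.
Step 8. [col 3: D + C ≡ J (mod 10)] in column 3 we have D+C≡J with carry-in 0; given C=9, J=3 and digits 0,1,3,6,7,8,9 already taken and all letters distinct, that pins D to 4 ⇒ D=4.
Step 9. [col 5: H + D ≡ R (mod 10)] column 5 reads H+D+carry(0)=R with H=8, D=4; with digits 0,1,3,4,6,7,8,9 already taken and all letters distinct, the only value for R is 2, so R=2.

Answer: C=9, D=4, H=8, J=3, L=0, O=7, R=2, S=1, W=6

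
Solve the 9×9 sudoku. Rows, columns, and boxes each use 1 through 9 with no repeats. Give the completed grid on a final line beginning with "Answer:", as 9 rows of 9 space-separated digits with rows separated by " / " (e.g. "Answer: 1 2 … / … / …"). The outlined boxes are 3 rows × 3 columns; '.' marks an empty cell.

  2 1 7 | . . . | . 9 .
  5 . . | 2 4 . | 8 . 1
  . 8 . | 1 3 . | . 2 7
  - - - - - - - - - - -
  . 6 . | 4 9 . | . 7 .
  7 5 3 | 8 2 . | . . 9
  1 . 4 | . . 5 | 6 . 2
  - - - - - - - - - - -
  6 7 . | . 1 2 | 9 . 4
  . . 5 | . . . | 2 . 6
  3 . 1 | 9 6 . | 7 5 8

Step 1. [r7c8∈{3}] only 3 remains possible at r7c8. So r7c8=3.
Step 2. [r5c6∈{1,6}] in row 5, 6 fits only at r5c6 ⇒ r5c6=6.
Step 3. [r1c7∈{3,4,5}] in row 1, 4 fits only at r1c7. So r1c7=4.
Step 4. [r4c7∈{1,3,5}] across col 7, 3 lands solely at r4c7. So r4c7=3.
Step 5. [r8c6∈{3,4,7,8}] in col 6, 3 fits only at r8c6, so r8c6=3.
Step 6. [r3c6∈{9}] r3c6's peers cover all but 9, so r3c6=9.
Step 7. [r8c5∈{7,8}] r8c5 is the only open cell in box 8 admitting 8, so r8c5=8.
Step 8. [r6c2∈{9}] nothing but 9 survives at r6c2 ⇒ r6c2=9.
Step 9. [r8c2∈{4}] nothing but 4 survives at r8c2 ⇒ r8c2=4.
Step 10. [r1c5∈{5}] r1c5 has the single candidate 5. So r1c5=5.
Step 11. [r2c3∈{6,9}] in row 2, 9 fits only at r2c3. So r2c3=9.
Step 12. [r6c4∈{3,7}] 3 has one home in row 6: r6c4, so r6c4=3.
Step 13. [r4c3∈{2,8}] 2 has one home in row 4: r4c3. So r4c3=2.
Step 14. [r5c8∈{1,4}] r5c8 is the only open cell in row 5 admitting 4, so r5c8=4.
Step 15. [r6c5∈{7}] r6c5 is down to just 7, so r6c5=7.
Step 16. [r3c1∈{4}] r3c1 has the single candidate 4. So r3c1=4.
Step 17. [r8c1∈{9}] nothing but 9 survives at r8c1. So r8c1=9.
Step 18. [r2c8∈{6}] nothing but 6 survives at r2c8, so r2c8=6.
Step 19. [r4c9∈{5}] only 5 remains possible at r4c9. So r4c9=5.
Step 20. [r9c2∈{2}] only 2 remains possible at r9c2, so r9c2=2.
Step 21. [r3c3∈{6}] nothing but 6 survives at r3c3. So r3c3=6.
Step 22. [r9c6∈{4}] r9c6 is down to just 4. So r9c6=4.
Step 23. [r4c1∈{8}] r4c1 is down to just 8, so r4c1=8.
Step 24. [r1c4∈{6}] r1c4 is down to just 6. So r1c4=6.
Step 25. [r7c4∈{5}] r7c4 has the single candidate 5, so r7c4=5.
Step 26. [r7c3∈{8}] r7c3 is down to just 8, so r7c3=8.
Step 27. [r5c7∈{1}] nothing but 1 survives at r5c7 ⇒ r5c7=1.
Step 28. [r2c2∈{3}] only 3 remains possible at r2c2. So r2c2=3.
Step 29. [r8c4∈{7}] r8c4's peers cover all but 7, so r8c4=7.
Step 30. [r8c8∈{1}] r8c8 has the single candidate 1, so r8c8=1.
Step 31. [r3c7∈{5}] r3c7's peers cover all but 5, so r3c7=5.
Step 32. [r1c6∈{8}] only 8 remains possible at r1c6, so r1c6=8.
Step 33. [r4c6∈{1}] only 1 remains possible at r4c6, so r4c6=1.
Step 34. [r6c8∈{8}] only 8 remains possible at r6c8, so r6c8=8.
Step 35. [r2c6∈{7}] r2c6 is down to just 7, so r2c6=7.
Step 36. [r1c9∈{3}] nothing but 3 survives at r1c9 ⇒ r1c9=3.

Answer: 2 1 7 6 5 8 4 9 3 / 5 3 9 2 4 7 8 6 1 / 4 8 6 1 3 9 5 2 7 / 8 6 2 4 9 1 3 7 5 / 7 5 3 8 2 6 1 4 9 / 1 9 4 3 7 5 6 8 2 / 6 7 8 5 1 2 9 3 4 / 9 4 5 7 8 3 2 1 6 / 3 2 1 9 6 4 7 5 8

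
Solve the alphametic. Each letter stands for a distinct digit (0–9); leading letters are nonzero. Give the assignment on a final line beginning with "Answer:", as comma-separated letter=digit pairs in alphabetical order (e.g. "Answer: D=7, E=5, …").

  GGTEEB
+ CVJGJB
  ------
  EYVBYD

Step 1. [col 1: B + B ≡ D (mod 10)] several values work for D in column 1 (B + B ≡ D (mod 10), carry-in 0); try D=0. So D=0.
Step 2. [col 1: B + B ≡ D (mod 10)] column 1 reads B+B+carry(0)=D with D=0; with digits 0 already taken and all letters distinct, the only value for B is 5. So B=5.
Step 3. [col 2: E + J ≡ Y (mod 10)] no forcing yet in column 2 (carry-in 1); Y=3 is free and consistent — try it. So Y=3.
Step 4. [col 2: E + J ≡ Y (mod 10)] several values work for E in column 2 (E + J ≡ Y (mod 10), carry-in 1); try E=8. So E=8.
Step 5. [col 2: E + J ≡ Y (mod 10)] in column 2 we have E+J≡Y with carry-in 1; given E=8, Y=3 and digits 0,3,5,8 already taken and all letters distinct, that pins J to 4, so J=4.
Step 6. [col 3: E + G ≡ B (mod 10)] column 3 reads E+G+carry(1)=B with E=8, B=5; with digits 0,3,4,5,8 already taken and all letters distinct, the only value for G is 6. So G=6.
Step 7. [col 4: T + J ≡ V (mod 10)] several values work for V in column 4 (T + J ≡ V (mod 10), carry-in 1); try V=7, so V=7.
Step 8. [col 4: T + J ≡ V (mod 10)] in column 4 we have T+J≡V with carry-in 1; given J=4, V=7 and digits 0,3,4,5,6,7,8 already taken and all letters distinct, that pins T to 2, so T=2.
Step 9. [col 6: G + C ≡ E (mod 10)] from column 6 (G=6, E=8, carry-in 1, digits 0,2,3,4,5,6,7,8 already taken and all letters distinct): C must equal 1, so C=1.

Answer: B=5, C=1, D=0, E=8, G=6, J=4, T=2, V=7, Y=3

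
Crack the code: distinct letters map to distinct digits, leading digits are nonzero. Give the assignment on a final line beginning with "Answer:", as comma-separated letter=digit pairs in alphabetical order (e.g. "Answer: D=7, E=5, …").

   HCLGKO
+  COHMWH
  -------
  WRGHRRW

Step 1. [col 1: O + H ≡ W (mod 10)] no forcing yet in column 1 (carry-in 0); O=7 is free and consistent — try it ⇒ O=7.
Step 2. [col 1: O + H ≡ W (mod 10)] no forcing yet in column 1 (carry-in 0); W=1 is free and consistent — try it. So W=1.
Step 3. [col 1: O + H ≡ W (mod 10)] column 1: given O=7, W=1, carry-in 0, and digits 1,7 already taken and all letters distinct, O+H≡W (mod 10) forces H=4 ⇒ H=4.
Step 4. [col 2: K + W ≡ R (mod 10)] R=0 is one option consistent with column 2 (K + W ≡ R (mod 10), carry-in 1) — take it ⇒ R=0.
Step 5. [col 2: K + W ≡ R (mod 10)] column 2 reads K+W+carry(1)=R with W=1, R=0; with digits 0,1,4,7 already taken and all letters distinct, the only value for K is 8 ⇒ K=8.
Step 6. [col 3: G + M ≡ R (mod 10)] column 3 (G + M ≡ R (mod 10), carry-in 1) doesn't pin M yet; pick M=6 and continue ⇒ M=6.
Step 7. [col 3: G + M ≡ R (mod 10)] in column 3 we have G+M≡R with carry-in 1; given M=6, R=0 and digits 0,1,4,6,7,8 already taken and all letters distinct, that pins G to 3. So G=3.
Step 8. [col 4: L + H ≡ H (mod 10)] column 4: given H=4, carry-in 1, and digits 0,1,3,4,6,7,8 already taken and all letters distinct, L+H≡H (mod 10) forces L=9, so L=9.
Step 9. [col 5: C + O ≡ G (mod 10)] column 5: given O=7, G=3, carry-in 1, and digits 0,1,3,4,6,7,8,9 already taken and all letters distinct, C+O≡G (mod 10) forces C=5, so C=5.

Answer: C=5, G=3, H=4, K=8, L=9, M=6, O=7, R=0, W=1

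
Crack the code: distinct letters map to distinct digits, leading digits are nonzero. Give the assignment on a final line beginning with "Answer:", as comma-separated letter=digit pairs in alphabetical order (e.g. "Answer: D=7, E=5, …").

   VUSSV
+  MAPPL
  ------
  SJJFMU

Step 1. [col 1: V + L ≡ U (mod 10)] column 1 (V + L ≡ U (mod 10), carry-in 0) doesn't pin V yet; pick V=3 and continue, so V=3.
Step 2. [col 1: V + L ≡ U (mod 10)] no forcing yet in column 1 (carry-in 0); U=2 is free and consistent — try it ⇒ U=2.
Step 3. [S] the sum has 6 digits but both addends have 5; that extra leading digit S is the final carry, namely 1. So S=1.
Step 4. [col 1: V + L ≡ U (mod 10)] in column 1 we have V+L≡U with carry-in 0; given V=3, U=2 and digits 1,2,3 already taken and all letters distinct, that pins L to 9. So L=9.
Step 5. [col 2: S + P ≡ M (mod 10)] no forcing yet in column 2 (carry-in 1); P=4 is free and consistent — try it ⇒ P=4.
Step 6. [col 2: S + P ≡ M (mod 10)] from column 2 (S=1, P=4, carry-in 1, digits 1,2,3,4,9 already taken and all letters distinct): M must equal 6. So M=6.
Step 7. [col 3: S + P ≡ F (mod 10)] column 3: given S=1, P=4, carry-in 0, and digits 1,2,3,4,6,9 already taken and all letters distinct, S+P≡F (mod 10) forces F=5, so F=5.
Step 8. [col 4: U + A ≡ J (mod 10)] column 4: given U=2, carry-in 0, and digits 1,2,3,4,5,6,9 already taken and all letters distinct, U+A≡J (mod 10) forces J=0, so J=0.
Step 9. [col 4: U + A ≡ J (mod 10)] from column 4 (U=2, J=0, carry-in 0, digits 0,1,2,3,4,5,6,9 already taken and all letters distinct): A must equal 8 ⇒ A=8.

Answer: A=8, F=5, J=0, L=9, M=6, P=4, S=1, U=2, V=3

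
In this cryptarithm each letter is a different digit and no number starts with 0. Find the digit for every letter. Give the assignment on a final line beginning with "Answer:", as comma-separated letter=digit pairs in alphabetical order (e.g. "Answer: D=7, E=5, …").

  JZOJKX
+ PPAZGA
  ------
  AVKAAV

Step 1. [col 1: X + A ≡ V (mod 10)] no forcing yet in column 1 (carry-in 0); V=4 is free and consistent — try it, so V=4.
Step 2. [col 1: X + A ≡ V (mod 10)] A=9 is one option consistent with column 1 (X + A ≡ V (mod 10), carry-in 0) — take it ⇒ A=9.
Step 3. [col 1: X + A ≡ V (mod 10)] from column 1 (A=9, V=4, carry-in 0, digits 4,9 already taken and all letters distinct): X must equal 5, so X=5.
Step 4. [col 2: K + G ≡ A (mod 10)] G=8 is one option consistent with column 2 (K + G ≡ A (mod 10), carry-in 1) — take it. So G=8.
Step 5. [col 2: K + G ≡ A (mod 10)] from column 2 (G=8, A=9, carry-in 1, digits 4,5,8,9 already taken and all letters distinct): K must equal 0 ⇒ K=0.
Step 6. [col 3: J + Z ≡ A (mod 10)] no forcing yet in column 3 (carry-in 0); Z=7 is free and consistent — try it. So Z=7.
Step 7. [col 3: J + Z ≡ A (mod 10)] column 3 reads J+Z+carry(0)=A with Z=7, A=9; with digits 0,4,5,7,8,9 already taken and all letters distinct, the only value for J is 2 ⇒ J=2.
Step 8. [col 4: O + A ≡ K (mod 10)] column 4: given A=9, K=0, carry-in 0, and digits 0,2,4,5,7,8,9 already taken and all letters distinct, O+A≡K (mod 10) forces O=1 ⇒ O=1.
Step 9. [col 5: Z + P ≡ V (mod 10)] from column 5 (Z=7, V=4, carry-in 1, digits 0,1,2,4,5,7,8,9 already taken and all letters distinct): P must equal 6. So P=6.

Answer: A=9, G=8, J=2, K=0, O=1, P=6, V=4, X=5, Z=7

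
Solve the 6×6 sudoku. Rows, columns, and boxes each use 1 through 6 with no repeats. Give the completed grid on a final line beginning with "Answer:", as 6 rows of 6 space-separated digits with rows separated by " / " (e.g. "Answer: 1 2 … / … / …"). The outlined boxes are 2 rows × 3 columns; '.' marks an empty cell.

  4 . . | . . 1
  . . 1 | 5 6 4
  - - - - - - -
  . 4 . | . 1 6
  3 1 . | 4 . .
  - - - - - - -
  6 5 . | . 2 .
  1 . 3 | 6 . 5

Step 1. [r1c3∈{2,5,6}] row 1 places 5 nowhere but r1c3. So r1c3=5.
Step 2. [r1c4∈{2,3}] across box 2, 2 lands solely at r1c4, so r1c4=2.
Step 3. [r3c3∈{2}] nothing but 2 survives at r3c3. So r3c3=2.
Step 4. [r2c2∈{2,3}] 3 has one home in row 2: r2c2, so r2c2=3.
Step 5. [r5c6∈{3}] nothing but 3 survives at r5c6, so r5c6=3.
Step 6. [r1c2∈{6}] nothing but 6 survives at r1c2. So r1c2=6.
Step 7. [r5c3∈{4}] only 4 remains possible at r5c3, so r5c3=4.
Step 8. [r4c5∈{5}] r4c5 has the single candidate 5 ⇒ r4c5=5.
Step 9. [r4c6∈{2}] r4c6 has the single candidate 2. So r4c6=2.
Step 10. [r3c4∈{3}] r3c4's peers cover all but 3, so r3c4=3.
Step 11. [r6c5∈{4}] nothing but 4 survives at r6c5 ⇒ r6c5=4.
Step 12. [r5c4∈{1}] r5c4's peers cover all but 1 ⇒ r5c4=1.
Step 13. [r4c3∈{6}] only 6 remains possible at r4c3 ⇒ r4c3=6.
Step 14. [r2c1∈{2}] only 2 remains possible at r2c1. So r2c1=2.
Step 15. [r1c5∈{3}] r1c5 has the single candidate 3 ⇒ r1c5=3.
Step 16. [r6c2∈{2}] only 2 remains possible at r6c2 ⇒ r6c2=2.
Step 17. [r3c1∈{5}] only 5 remains possible at r3c1, so r3c1=5.

Answer: 4 6 5 2 3 1 / 2 3 1 5 6 4 / 5 4 2 3 1 6 / 3 1 6 4 5 2 / 6 5 4 1 2 3 / 1 2 3 6 4 5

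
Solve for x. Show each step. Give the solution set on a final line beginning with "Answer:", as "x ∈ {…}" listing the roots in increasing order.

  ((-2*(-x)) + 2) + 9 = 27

Step 1. [((-2*(-x)) + 2) + 9 = 27] 9 comes off first (subtract 9). So sub: (-2*(-x)) + 2 = 18.
Step 2. [(-2*(-x)) + 2 = 18] common factor -2 (LHS and 18) — divide through ⇒ factor: (-x) - 1 = -9.
Step 3. [(-x) - 1 = -9] the outer -1 inverts by adding 1. So sub: -x = -8.
Step 4. [-x = -8] LHS negated; negate both sides ⇒ neg: x = 8.

Answer: x ∈ {8}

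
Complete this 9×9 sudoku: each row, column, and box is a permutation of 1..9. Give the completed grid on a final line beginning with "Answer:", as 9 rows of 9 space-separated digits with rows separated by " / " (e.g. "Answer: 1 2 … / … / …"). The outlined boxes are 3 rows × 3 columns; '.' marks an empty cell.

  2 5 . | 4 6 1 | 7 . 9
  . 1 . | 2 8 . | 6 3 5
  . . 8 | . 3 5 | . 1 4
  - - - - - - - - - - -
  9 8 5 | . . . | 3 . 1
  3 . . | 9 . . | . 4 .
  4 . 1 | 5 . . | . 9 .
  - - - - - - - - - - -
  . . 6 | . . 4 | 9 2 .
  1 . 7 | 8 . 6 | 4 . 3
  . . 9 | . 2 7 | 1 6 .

Step 1. [r5c3∈{2}] nothing but 2 survives at r5c3 ⇒ r5c3=2.
Step 2. [r6c9∈{2,6,7,8}] across col 9, 2 lands solely at r6c9 ⇒ r6c9=2.
Step 3. [r6c5∈{7}] r6c5's peers cover all but 7, so r6c5=7.
Step 4. [r9c9∈{8}] only 8 remains possible at r9c9. So r9c9=8.
Step 5. [r5c2∈{6,7}] across box 4, 7 lands solely at r5c2. So r5c2=7.
Step 6. [r7c2∈{3}] only 3 remains possible at r7c2. So r7c2=3.
Step 7. [r6c7∈{8}] r6c7's peers cover all but 8 ⇒ r6c7=8.
Step 8. [r3c1∈{6,7}] in col 1, 6 fits only at r3c1, so r3c1=6.
Step 9. [r7c1∈{5,8}] across row 7, 8 lands solely at r7c1, so r7c1=8.
Step 10. [r7c5∈{1,5}] r7c5 is the only open cell in row 7 admitting 5. So r7c5=5.
Step 11. [r9c1∈{5}] nothing but 5 survives at r9c1 ⇒ r9c1=5.
Step 12. [r2c6∈{9}] r2c6 has the single candidate 9 ⇒ r2c6=9.
Step 13. [r5c6∈{8}] nothing but 8 survives at r5c6, so r5c6=8.
Step 14. [r5c7∈{5}] r5c7's peers cover all but 5, so r5c7=5.
Step 15. [r7c9∈{7}] r7c9's peers cover all but 7, so r7c9=7.
Step 16. [r1c3∈{3}] nothing but 3 survives at r1c3 ⇒ r1c3=3.
Step 17. [r2c3∈{4}] r2c3 is down to just 4, so r2c3=4.
Step 18. [r4c4∈{6}] r4c4 is down to just 6, so r4c4=6.
Step 19. [r9c4∈{3}] nothing but 3 survives at r9c4, so r9c4=3.
Step 20. [r5c5∈{1}] r5c5's peers cover all but 1. So r5c5=1.
Step 21. [r4c6∈{2}] r4c6 has the single candidate 2, so r4c6=2.
Step 22. [r6c6∈{3}] nothing but 3 survives at r6c6, so r6c6=3.
Step 23. [r5c9∈{6}] only 6 remains possible at r5c9. So r5c9=6.
Step 24. [r4c8∈{7}] nothing but 7 survives at r4c8 ⇒ r4c8=7.
Step 25. [r6c2∈{6}] r6c2's peers cover all but 6 ⇒ r6c2=6.
Step 26. [r7c4∈{1}] nothing but 1 survives at r7c4. So r7c4=1.
Step 27. [r1c8∈{8}] r1c8 has the single candidate 8 ⇒ r1c8=8.
Step 28. [r3c4∈{7}] r3c4 is down to just 7, so r3c4=7.
Step 29. [r8c8∈{5}] only 5 remains possible at r8c8. So r8c8=5.
Step 30. [r3c7∈{2}] r3c7 has the single candidate 2 ⇒ r3c7=2.
Step 31. [r4c5∈{4}] r4c5 has the single candidate 4. So r4c5=4.
Step 32. [r8c5∈{9}] r8c5 is down to just 9. So r8c5=9.
Step 33. [r2c1∈{7}] r2c1 has the single candidate 7 ⇒ r2c1=7.
Step 34. [r3c2∈{9}] r3c2 has the single candidate 9 ⇒ r3c2=9.
Step 35. [r8c2∈{2}] r8c2 is down to just 2. So r8c2=2.
Step 36. [r9c2∈{4}] r9c2 is down to just 4, so r9c2=4.

Answer: 2 5 3 4 6 1 7 8 9 / 7 1 4 2 8 9 6 3 5 / 6 9 8 7 3 5 2 1 4 / 9 8 5 6 4 2 3 7 1 / 3 7 2 9 1 8 5 4 6 / 4 6 1 5 7 3 8 9 2 / 8 3 6 1 5 4 9 2 7 / 1 2 7 8 9 6 4 5 3 / 5 4 9 3 2 7 1 6 8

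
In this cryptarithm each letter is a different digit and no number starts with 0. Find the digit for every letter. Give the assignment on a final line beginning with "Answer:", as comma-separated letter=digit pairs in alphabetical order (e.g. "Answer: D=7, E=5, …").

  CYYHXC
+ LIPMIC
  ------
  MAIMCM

Step 1. [col 1: C + C ≡ M (mod 10)] several values work for C in column 1 (C + C ≡ M (mod 10), carry-in 0); try C=2 ⇒ C=2.
Step 2. [col 1: C + C ≡ M (mod 10)] column 1 reads C+C+carry(0)=M with C=2; with digits 2 already taken and all letters distinct, the only value for M is 4. So M=4.
Step 3. [col 2: X + I ≡ C (mod 10)] I=7 is one option consistent with column 2 (X + I ≡ C (mod 10), carry-in 0) — take it ⇒ I=7.
Step 4. [col 2: X + I ≡ C (mod 10)] in column 2 we have X+I≡C with carry-in 0; given I=7, C=2 and digits 2,4,7 already taken and all letters distinct, that pins X to 5, so X=5.
Step 5. [col 3: H + M ≡ M (mod 10)] column 3: given M=4, carry-in 1, and digits 2,4,5,7 already taken and all letters distinct, H+M≡M (mod 10) forces H=9 ⇒ H=9.
Step 6. [col 4: Y + P ≡ I (mod 10)] column 4 (Y + P ≡ I (mod 10), carry-in 1) doesn't pin Y yet; pick Y=6 and continue, so Y=6.
Step 7. [col 4: Y + P ≡ I (mod 10)] in column 4 we have Y+P≡I with carry-in 1; given Y=6, I=7 and digits 2,4,5,6,7,9 already taken and all letters distinct, that pins P to 0, so P=0.
Step 8. [col 5: Y + I ≡ A (mod 10)] from column 5 (Y=6, I=7, carry-in 0, digits 0,2,4,5,6,7,9 already taken and all letters distinct): A must equal 3, so A=3.
Step 9. [col 6: C + L ≡ M (mod 10)] column 6 reads C+L+carry(1)=M with C=2, M=4; with digits 0,2,3,4,5,6,7,9 already taken and all letters distinct, the only value for L is 1 ⇒ L=1.

Answer: A=3, C=2, H=9, I=7, L=1, M=4, P=0, X=5, Y=6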